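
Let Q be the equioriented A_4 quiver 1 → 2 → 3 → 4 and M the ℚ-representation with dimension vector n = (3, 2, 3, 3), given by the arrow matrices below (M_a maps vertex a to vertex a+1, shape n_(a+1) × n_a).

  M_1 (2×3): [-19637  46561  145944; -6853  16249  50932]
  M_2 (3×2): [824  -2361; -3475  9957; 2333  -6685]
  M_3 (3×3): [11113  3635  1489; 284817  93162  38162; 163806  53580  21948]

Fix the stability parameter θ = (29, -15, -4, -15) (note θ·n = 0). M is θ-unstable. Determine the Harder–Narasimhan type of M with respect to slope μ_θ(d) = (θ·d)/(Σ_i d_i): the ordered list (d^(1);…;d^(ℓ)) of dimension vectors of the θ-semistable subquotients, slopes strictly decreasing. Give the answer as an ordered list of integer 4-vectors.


Interval decomposition of M: I[1,1], I[1,3], I[1,4], I[3,4], I[4,4].
HN type (ℓ=5): μ^(1)=29; μ^(2)=10/3; μ^(3)=-5/4; μ^(4)=-19/2; μ^(5)=-15

((1, 0, 0, 0); (1, 1, 1, 0); (1, 1, 1, 1); (0, 0, 1, 1); (0, 0, 0, 1))


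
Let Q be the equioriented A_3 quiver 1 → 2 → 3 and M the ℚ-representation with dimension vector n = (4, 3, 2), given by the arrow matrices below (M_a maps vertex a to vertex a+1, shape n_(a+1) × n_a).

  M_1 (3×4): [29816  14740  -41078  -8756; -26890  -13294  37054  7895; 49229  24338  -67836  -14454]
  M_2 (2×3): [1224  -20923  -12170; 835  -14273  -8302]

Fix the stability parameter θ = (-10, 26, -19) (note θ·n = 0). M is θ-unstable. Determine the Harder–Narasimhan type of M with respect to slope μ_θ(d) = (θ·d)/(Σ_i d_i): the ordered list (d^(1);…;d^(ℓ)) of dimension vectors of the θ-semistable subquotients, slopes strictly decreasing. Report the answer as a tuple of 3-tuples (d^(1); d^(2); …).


Barcode: M ≅ I[1,1], I[1,2], I[1,3]^2. HN layers by μ_θ (3 steps, strictly decreasing):
  μ^(1)=26; μ^(2)=7/2; μ^(3)=-10

((0, 1, 0); (0, 2, 2); (4, 0, 0))


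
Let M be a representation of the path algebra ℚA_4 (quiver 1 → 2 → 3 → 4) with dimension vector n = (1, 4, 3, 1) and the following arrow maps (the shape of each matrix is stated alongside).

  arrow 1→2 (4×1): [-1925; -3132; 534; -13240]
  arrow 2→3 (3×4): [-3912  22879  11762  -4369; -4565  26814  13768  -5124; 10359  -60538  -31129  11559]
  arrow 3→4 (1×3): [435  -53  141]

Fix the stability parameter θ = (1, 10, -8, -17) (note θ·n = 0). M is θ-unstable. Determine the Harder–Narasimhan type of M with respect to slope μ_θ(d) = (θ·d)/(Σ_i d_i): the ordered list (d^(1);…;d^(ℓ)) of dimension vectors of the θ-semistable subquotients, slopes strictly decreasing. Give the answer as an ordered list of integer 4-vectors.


Interval decomposition of M: I[1,4], I[2,2], I[2,3]^2.
HN type (ℓ=3): μ^(1)=10; μ^(2)=1; μ^(3)=-7/2

((0, 1, 0, 0); (0, 2, 2, 0); (1, 1, 1, 1))


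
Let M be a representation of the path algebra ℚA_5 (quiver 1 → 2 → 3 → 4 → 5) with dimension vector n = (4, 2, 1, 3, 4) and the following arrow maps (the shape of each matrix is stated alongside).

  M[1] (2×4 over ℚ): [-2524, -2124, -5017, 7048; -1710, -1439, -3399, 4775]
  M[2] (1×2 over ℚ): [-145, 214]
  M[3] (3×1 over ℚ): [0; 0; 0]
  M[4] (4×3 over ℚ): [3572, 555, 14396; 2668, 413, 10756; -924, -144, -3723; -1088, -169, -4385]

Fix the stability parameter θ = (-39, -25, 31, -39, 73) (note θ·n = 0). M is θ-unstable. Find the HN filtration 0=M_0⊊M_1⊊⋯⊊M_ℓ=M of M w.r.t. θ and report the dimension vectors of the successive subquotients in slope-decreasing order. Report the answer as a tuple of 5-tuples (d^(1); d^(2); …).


Barcode: M ≅ I[1,1]^2, I[1,2], I[1,3], I[4,4], I[4,5]^2, I[5,5]^2. HN layers by μ_θ (4 steps, strictly decreasing):
  μ^(1)=73; μ^(2)=31; μ^(3)=-25; μ^(4)=-39

((0, 0, 0, 0, 4); (0, 0, 1, 0, 0); (0, 2, 0, 0, 0); (4, 0, 0, 3, 0))


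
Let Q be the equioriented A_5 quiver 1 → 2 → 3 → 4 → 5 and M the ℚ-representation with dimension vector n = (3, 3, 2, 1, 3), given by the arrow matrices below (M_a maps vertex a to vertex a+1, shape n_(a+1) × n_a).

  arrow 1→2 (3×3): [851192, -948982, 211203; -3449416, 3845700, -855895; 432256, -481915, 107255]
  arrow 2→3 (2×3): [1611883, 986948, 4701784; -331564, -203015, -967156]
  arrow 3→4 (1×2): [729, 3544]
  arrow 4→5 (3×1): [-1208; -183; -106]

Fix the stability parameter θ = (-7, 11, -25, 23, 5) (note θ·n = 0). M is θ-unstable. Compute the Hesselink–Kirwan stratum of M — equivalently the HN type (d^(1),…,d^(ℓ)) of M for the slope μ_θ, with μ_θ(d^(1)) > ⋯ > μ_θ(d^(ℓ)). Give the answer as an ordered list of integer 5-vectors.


Interval decomposition of M: I[1,1], I[1,3], I[1,5], I[2,2], I[5,5]^2.
HN type (ℓ=4): μ^(1)=14; μ^(2)=11; μ^(3)=5; μ^(4)=-7

((0, 0, 0, 1, 1); (0, 1, 0, 0, 0); (0, 0, 0, 0, 2); (3, 2, 2, 0, 0))


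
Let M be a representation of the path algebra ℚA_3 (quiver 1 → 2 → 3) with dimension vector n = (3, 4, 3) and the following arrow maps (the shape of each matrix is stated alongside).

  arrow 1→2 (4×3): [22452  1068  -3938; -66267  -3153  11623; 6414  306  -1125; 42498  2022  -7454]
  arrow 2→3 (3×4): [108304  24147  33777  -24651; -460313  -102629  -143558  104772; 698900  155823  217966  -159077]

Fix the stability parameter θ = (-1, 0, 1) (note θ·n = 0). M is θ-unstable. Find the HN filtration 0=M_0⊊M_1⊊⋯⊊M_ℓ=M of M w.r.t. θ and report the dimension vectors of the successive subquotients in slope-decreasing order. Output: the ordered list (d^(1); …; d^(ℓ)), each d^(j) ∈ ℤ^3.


Interval decomposition of M: I[1,1], I[1,3]^2, I[2,2], I[2,3].
HN type (ℓ=3): μ^(1)=1; μ^(2)=0; μ^(3)=-1

((0, 0, 3); (0, 4, 0); (3, 0, 0))


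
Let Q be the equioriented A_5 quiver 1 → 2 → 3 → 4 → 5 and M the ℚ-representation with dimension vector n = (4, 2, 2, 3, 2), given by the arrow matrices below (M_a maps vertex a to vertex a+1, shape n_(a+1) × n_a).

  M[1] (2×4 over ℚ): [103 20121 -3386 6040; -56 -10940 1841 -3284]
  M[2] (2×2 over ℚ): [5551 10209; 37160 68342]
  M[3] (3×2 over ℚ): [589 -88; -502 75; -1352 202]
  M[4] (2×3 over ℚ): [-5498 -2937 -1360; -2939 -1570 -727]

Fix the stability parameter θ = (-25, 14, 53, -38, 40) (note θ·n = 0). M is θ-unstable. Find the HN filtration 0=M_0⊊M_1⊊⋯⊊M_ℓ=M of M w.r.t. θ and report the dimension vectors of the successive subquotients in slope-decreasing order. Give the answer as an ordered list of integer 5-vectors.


Barcode: M ≅ I[1,1]^2, I[1,5]^2, I[4,4]. HN layers by μ_θ (4 steps, strictly decreasing):
  μ^(1)=40; μ^(2)=29/3; μ^(3)=-25; μ^(4)=-38

((0, 0, 0, 0, 2); (0, 2, 2, 2, 0); (4, 0, 0, 0, 0); (0, 0, 0, 1, 0))


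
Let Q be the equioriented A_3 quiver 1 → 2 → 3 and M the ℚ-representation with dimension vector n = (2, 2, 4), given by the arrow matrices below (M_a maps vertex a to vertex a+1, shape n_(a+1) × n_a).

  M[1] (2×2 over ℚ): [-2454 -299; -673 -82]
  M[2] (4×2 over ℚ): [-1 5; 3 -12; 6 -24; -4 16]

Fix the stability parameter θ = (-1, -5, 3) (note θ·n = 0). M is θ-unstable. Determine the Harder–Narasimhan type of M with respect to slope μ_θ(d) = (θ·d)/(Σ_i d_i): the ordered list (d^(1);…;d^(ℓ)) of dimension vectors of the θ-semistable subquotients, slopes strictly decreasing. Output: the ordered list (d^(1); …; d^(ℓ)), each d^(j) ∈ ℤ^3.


Interval decomposition of M: I[1,3]^2, I[3,3]^2.
HN type (ℓ=2): μ^(1)=3; μ^(2)=-3

((0, 0, 4); (2, 2, 0))


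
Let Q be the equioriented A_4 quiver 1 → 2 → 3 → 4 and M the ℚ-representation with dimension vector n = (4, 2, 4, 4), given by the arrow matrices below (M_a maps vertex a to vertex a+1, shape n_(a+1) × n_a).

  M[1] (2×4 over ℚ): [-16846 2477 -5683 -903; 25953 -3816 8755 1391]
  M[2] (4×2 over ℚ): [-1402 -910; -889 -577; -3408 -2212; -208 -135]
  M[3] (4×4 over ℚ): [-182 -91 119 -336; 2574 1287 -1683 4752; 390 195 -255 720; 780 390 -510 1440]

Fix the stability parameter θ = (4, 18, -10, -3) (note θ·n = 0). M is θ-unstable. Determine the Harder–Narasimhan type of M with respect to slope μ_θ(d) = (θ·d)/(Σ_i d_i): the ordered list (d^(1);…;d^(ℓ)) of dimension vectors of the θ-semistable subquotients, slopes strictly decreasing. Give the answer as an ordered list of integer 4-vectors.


Interval decomposition of M: I[1,1]^2, I[1,3], I[1,4], I[3,3]^2, I[4,4]^3.
HN type (ℓ=4): μ^(1)=4; μ^(2)=9/4; μ^(3)=-3; μ^(4)=-10

((3, 1, 1, 0); (1, 1, 1, 1); (0, 0, 0, 3); (0, 0, 2, 0))


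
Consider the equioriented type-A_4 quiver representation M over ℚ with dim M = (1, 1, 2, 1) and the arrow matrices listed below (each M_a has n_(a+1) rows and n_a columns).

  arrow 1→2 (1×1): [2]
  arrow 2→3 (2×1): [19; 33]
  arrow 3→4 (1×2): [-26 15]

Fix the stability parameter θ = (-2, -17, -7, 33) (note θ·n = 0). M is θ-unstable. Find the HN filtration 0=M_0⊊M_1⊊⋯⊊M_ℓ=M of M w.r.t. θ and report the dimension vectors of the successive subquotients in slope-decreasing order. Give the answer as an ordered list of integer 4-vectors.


Barcode: M ≅ I[1,4], I[3,3]. HN layers by μ_θ (3 steps, strictly decreasing):
  μ^(1)=33; μ^(2)=-7; μ^(3)=-19/2

((0, 0, 0, 1); (0, 0, 2, 0); (1, 1, 0, 0))


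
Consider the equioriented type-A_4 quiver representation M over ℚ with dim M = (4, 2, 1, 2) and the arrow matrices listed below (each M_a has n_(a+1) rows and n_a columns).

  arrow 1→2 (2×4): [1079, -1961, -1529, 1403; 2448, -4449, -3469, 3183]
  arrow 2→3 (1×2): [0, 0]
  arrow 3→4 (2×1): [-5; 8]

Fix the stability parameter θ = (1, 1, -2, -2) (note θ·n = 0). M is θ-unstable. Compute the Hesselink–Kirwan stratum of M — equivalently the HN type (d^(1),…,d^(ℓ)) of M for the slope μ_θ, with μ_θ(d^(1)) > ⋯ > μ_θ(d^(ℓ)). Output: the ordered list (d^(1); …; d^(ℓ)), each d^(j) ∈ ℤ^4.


Via rank(M_{q-1}∘⋯∘M_p): M ≅ I[1,1]^2, I[1,2]^2, I[3,4], I[4,4].
μ_θ-semistable layers: μ^(1)=1; μ^(2)=-2

((4, 2, 0, 0); (0, 0, 1, 2))


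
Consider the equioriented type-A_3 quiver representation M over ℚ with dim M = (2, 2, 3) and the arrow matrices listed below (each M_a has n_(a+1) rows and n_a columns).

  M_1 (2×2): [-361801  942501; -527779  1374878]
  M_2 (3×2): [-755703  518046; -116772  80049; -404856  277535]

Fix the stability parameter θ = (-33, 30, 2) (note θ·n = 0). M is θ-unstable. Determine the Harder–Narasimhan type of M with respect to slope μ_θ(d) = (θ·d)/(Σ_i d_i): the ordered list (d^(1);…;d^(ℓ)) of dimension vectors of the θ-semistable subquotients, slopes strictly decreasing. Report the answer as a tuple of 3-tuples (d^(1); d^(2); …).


Via rank(M_{q-1}∘⋯∘M_p): M ≅ I[1,3]^2, I[3,3].
μ_θ-semistable layers: μ^(1)=16; μ^(2)=2; μ^(3)=-33

((0, 2, 2); (0, 0, 1); (2, 0, 0))


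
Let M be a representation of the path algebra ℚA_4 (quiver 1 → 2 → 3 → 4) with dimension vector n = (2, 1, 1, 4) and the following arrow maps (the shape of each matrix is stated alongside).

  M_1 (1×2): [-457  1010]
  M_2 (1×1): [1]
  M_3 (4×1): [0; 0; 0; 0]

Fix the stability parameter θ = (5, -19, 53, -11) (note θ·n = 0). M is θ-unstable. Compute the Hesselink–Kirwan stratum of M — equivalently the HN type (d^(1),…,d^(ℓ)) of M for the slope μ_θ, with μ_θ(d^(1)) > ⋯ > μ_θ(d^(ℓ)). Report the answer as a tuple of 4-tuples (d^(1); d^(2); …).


Interval decomposition of M: I[1,1], I[1,3], I[4,4]^4.
HN type (ℓ=4): μ^(1)=53; μ^(2)=5; μ^(3)=-7; μ^(4)=-11

((0, 0, 1, 0); (1, 0, 0, 0); (1, 1, 0, 0); (0, 0, 0, 4))


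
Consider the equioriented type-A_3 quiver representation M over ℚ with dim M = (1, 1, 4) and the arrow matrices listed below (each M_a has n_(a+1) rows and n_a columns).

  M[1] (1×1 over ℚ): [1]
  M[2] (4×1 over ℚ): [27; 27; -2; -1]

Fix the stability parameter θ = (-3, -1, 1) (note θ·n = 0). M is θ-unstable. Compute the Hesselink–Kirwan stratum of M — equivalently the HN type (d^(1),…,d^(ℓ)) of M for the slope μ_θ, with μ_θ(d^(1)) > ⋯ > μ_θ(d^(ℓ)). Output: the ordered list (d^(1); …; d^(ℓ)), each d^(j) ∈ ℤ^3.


Interval decomposition of M: I[1,3], I[3,3]^3.
HN type (ℓ=3): μ^(1)=1; μ^(2)=-1; μ^(3)=-3

((0, 0, 4); (0, 1, 0); (1, 0, 0))


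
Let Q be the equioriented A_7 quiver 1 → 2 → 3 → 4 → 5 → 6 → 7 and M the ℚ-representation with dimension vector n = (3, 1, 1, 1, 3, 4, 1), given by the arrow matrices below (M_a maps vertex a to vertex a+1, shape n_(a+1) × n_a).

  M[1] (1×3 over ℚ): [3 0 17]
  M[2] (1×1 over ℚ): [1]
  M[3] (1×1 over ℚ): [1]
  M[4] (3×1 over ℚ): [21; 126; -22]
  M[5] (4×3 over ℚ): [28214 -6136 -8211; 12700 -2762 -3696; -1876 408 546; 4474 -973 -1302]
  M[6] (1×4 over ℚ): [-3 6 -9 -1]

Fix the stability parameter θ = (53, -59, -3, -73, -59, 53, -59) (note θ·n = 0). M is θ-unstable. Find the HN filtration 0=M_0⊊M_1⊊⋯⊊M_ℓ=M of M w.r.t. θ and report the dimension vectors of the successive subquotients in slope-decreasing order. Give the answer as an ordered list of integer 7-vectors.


Barcode: M ≅ I[1,1]^2, I[1,5], I[5,6], I[5,7], I[6,6]^2. HN layers by μ_θ (4 steps, strictly decreasing):
  μ^(1)=53; μ^(2)=-3; μ^(3)=-141/5; μ^(4)=-59

((2, 0, 0, 0, 0, 3, 0); (0, 0, 0, 0, 0, 1, 1); (1, 1, 1, 1, 1, 0, 0); (0, 0, 0, 0, 2, 0, 0))


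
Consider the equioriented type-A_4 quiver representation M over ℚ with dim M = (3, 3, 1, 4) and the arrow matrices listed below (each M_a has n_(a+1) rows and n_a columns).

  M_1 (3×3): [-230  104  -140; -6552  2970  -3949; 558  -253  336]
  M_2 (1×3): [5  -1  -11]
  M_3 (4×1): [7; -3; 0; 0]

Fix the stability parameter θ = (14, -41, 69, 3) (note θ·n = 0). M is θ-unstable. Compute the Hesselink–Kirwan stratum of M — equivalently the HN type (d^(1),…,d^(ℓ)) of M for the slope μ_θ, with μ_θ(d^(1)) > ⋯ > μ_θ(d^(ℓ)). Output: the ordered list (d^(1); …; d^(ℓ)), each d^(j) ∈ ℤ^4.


Barcode: M ≅ I[1,2]^2, I[1,4], I[4,4]^3. HN layers by μ_θ (3 steps, strictly decreasing):
  μ^(1)=36; μ^(2)=3; μ^(3)=-27/2

((0, 0, 1, 1); (0, 0, 0, 3); (3, 3, 0, 0))


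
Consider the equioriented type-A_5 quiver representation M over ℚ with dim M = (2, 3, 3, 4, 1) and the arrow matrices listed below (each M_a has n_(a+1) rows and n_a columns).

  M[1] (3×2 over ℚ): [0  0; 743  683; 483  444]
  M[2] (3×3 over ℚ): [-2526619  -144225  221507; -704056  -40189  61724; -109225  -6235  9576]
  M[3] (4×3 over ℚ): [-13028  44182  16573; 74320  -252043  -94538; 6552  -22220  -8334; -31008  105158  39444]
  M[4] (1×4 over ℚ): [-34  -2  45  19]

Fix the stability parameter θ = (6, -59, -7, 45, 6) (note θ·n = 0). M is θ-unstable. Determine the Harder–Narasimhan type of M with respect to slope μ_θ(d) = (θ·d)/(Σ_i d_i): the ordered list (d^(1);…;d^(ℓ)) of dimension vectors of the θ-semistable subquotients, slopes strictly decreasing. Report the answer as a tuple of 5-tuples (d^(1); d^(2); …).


Via rank(M_{q-1}∘⋯∘M_p): M ≅ I[1,3], I[1,4], I[2,4], I[4,4], I[4,5].
μ_θ-semistable layers: μ^(1)=45; μ^(2)=51/2; μ^(3)=-7; μ^(4)=-53/2; μ^(5)=-59

((0, 0, 0, 3, 0); (0, 0, 0, 1, 1); (0, 0, 3, 0, 0); (2, 2, 0, 0, 0); (0, 1, 0, 0, 0))


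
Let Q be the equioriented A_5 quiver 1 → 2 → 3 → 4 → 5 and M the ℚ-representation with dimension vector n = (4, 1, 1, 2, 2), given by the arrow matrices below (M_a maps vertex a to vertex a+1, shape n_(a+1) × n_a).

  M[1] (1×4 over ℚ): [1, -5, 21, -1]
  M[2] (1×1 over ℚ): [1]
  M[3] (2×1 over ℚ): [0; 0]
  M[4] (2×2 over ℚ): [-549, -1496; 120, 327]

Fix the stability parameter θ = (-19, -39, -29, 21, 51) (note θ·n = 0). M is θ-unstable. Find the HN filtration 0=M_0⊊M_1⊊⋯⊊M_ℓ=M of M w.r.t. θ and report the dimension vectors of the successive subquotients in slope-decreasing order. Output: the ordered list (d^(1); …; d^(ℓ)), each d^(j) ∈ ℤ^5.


Interval decomposition of M: I[1,1]^3, I[1,3], I[4,5]^2.
HN type (ℓ=4): μ^(1)=51; μ^(2)=21; μ^(3)=-19; μ^(4)=-29

((0, 0, 0, 0, 2); (0, 0, 0, 2, 0); (3, 0, 0, 0, 0); (1, 1, 1, 0, 0))


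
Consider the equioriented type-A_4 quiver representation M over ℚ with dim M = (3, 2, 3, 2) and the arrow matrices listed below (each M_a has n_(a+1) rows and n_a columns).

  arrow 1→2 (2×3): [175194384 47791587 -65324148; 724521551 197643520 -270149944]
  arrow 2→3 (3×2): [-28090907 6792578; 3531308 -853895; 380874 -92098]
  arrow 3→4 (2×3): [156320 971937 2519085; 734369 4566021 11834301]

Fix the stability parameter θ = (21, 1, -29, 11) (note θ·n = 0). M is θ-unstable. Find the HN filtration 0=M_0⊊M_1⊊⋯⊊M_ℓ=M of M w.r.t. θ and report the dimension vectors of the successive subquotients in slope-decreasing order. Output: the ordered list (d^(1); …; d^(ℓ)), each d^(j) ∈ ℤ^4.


Barcode: M ≅ I[1,1], I[1,4]^2, I[3,3]. HN layers by μ_θ (4 steps, strictly decreasing):
  μ^(1)=21; μ^(2)=11; μ^(3)=-7/3; μ^(4)=-29

((1, 0, 0, 0); (0, 0, 0, 2); (2, 2, 2, 0); (0, 0, 1, 0))


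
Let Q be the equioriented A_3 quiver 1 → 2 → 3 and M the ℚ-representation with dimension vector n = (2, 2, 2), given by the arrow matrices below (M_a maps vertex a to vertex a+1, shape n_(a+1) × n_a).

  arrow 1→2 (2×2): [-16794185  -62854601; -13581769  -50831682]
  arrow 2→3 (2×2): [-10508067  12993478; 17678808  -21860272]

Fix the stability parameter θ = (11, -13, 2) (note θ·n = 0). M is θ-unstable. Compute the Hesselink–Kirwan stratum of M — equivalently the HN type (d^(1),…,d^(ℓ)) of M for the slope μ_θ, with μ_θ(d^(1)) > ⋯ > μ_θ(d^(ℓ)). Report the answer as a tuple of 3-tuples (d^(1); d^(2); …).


Interval decomposition of M: I[1,2], I[1,3], I[3,3].
HN type (ℓ=2): μ^(1)=2; μ^(2)=-1

((0, 0, 2); (2, 2, 0))


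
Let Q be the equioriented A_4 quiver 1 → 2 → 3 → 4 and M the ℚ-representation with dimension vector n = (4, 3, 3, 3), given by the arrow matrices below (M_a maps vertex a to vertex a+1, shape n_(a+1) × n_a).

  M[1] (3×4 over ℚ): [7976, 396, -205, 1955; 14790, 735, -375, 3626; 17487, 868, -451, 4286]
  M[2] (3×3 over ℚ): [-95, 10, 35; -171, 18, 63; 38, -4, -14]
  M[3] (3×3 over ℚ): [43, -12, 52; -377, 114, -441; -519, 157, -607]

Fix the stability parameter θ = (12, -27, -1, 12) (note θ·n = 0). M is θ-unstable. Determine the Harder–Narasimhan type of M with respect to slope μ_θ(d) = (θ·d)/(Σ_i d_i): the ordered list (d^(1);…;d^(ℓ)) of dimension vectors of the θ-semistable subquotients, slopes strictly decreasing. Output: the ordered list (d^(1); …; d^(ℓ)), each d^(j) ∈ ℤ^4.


Interval decomposition of M: I[1,1], I[1,2]^2, I[1,4], I[3,4]^2.
HN type (ℓ=3): μ^(1)=12; μ^(2)=-1; μ^(3)=-15/2

((1, 0, 0, 3); (0, 0, 3, 0); (3, 3, 0, 0))


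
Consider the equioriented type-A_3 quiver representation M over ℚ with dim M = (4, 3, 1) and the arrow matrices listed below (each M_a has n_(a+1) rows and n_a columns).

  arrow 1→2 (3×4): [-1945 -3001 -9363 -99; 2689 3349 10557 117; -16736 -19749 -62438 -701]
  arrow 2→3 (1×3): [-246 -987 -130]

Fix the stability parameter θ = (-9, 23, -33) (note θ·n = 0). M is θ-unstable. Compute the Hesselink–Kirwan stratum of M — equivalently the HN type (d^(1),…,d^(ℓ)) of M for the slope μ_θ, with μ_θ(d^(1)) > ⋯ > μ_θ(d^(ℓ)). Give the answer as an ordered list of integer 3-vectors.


Via rank(M_{q-1}∘⋯∘M_p): M ≅ I[1,1], I[1,2]^2, I[1,3].
μ_θ-semistable layers: μ^(1)=23; μ^(2)=-5; μ^(3)=-9

((0, 2, 0); (0, 1, 1); (4, 0, 0))


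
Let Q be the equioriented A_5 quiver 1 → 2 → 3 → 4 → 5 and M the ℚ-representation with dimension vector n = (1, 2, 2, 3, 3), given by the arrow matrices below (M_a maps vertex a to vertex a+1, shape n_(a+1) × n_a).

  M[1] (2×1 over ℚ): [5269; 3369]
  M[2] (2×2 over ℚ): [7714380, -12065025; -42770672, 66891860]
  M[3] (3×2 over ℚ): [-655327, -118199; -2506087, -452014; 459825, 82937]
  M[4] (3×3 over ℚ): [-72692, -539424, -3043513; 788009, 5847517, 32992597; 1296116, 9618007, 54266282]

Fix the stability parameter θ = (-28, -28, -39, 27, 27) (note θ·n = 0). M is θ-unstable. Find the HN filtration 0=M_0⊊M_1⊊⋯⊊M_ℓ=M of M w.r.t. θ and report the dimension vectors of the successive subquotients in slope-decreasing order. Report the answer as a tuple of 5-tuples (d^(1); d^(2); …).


Barcode: M ≅ I[1,5], I[2,2], I[3,5], I[4,5]. HN layers by μ_θ (4 steps, strictly decreasing):
  μ^(1)=27; μ^(2)=-28; μ^(3)=-95/3; μ^(4)=-39

((0, 0, 0, 3, 3); (0, 1, 0, 0, 0); (1, 1, 1, 0, 0); (0, 0, 1, 0, 0))


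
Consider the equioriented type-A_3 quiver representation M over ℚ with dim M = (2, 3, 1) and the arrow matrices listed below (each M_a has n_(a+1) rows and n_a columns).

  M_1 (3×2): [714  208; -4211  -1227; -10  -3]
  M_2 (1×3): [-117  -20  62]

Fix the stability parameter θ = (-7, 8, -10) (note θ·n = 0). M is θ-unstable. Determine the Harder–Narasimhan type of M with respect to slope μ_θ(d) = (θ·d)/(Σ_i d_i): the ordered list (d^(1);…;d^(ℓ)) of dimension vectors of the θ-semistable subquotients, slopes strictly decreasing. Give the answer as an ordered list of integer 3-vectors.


Barcode: M ≅ I[1,2], I[1,3], I[2,2]. HN layers by μ_θ (3 steps, strictly decreasing):
  μ^(1)=8; μ^(2)=-1; μ^(3)=-7

((0, 2, 0); (0, 1, 1); (2, 0, 0))


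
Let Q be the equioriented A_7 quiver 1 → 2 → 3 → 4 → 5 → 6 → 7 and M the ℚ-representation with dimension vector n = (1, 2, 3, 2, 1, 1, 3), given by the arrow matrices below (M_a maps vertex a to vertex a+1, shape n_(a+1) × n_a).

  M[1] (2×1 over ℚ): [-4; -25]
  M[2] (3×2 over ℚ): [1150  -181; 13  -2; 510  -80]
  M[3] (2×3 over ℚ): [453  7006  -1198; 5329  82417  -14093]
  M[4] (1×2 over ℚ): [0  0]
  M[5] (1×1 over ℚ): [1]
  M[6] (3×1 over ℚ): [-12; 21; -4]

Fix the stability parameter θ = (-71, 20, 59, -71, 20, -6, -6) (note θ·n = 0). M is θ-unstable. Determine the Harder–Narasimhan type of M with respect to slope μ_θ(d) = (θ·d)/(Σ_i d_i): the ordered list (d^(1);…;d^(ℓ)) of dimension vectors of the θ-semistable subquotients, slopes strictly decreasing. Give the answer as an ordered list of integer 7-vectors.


Barcode: M ≅ I[1,4], I[2,4], I[3,3], I[5,7], I[7,7]^2. HN layers by μ_θ (4 steps, strictly decreasing):
  μ^(1)=59; μ^(2)=8/3; μ^(3)=-6; μ^(4)=-71

((0, 0, 1, 0, 0, 0, 0); (0, 2, 2, 2, 1, 1, 1); (0, 0, 0, 0, 0, 0, 2); (1, 0, 0, 0, 0, 0, 0))


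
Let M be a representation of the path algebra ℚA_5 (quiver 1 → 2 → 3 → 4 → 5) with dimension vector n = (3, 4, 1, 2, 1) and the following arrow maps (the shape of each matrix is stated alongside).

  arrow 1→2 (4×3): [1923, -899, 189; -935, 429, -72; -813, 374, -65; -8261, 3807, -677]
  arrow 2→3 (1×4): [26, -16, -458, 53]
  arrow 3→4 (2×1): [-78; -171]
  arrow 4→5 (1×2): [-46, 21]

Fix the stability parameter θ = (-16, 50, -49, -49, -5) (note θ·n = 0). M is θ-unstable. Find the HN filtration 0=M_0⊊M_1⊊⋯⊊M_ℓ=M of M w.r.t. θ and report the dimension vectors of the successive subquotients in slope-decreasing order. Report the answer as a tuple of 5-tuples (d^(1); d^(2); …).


Interval decomposition of M: I[1,2]^2, I[1,5], I[2,2], I[4,4].
HN type (ℓ=4): μ^(1)=50; μ^(2)=-5; μ^(3)=-16; μ^(4)=-49

((0, 3, 0, 0, 0); (0, 0, 0, 0, 1); (3, 1, 1, 1, 0); (0, 0, 0, 1, 0))


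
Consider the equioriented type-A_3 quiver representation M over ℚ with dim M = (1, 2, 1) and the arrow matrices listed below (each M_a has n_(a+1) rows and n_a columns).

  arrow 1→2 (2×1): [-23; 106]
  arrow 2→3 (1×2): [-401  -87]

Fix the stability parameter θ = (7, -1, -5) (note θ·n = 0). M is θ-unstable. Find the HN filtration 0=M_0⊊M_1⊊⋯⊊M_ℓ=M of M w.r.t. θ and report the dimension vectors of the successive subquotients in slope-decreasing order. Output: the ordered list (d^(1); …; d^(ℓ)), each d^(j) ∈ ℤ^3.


Barcode: M ≅ I[1,3], I[2,2]. HN layers by μ_θ (2 steps, strictly decreasing):
  μ^(1)=1/3; μ^(2)=-1

((1, 1, 1); (0, 1, 0))


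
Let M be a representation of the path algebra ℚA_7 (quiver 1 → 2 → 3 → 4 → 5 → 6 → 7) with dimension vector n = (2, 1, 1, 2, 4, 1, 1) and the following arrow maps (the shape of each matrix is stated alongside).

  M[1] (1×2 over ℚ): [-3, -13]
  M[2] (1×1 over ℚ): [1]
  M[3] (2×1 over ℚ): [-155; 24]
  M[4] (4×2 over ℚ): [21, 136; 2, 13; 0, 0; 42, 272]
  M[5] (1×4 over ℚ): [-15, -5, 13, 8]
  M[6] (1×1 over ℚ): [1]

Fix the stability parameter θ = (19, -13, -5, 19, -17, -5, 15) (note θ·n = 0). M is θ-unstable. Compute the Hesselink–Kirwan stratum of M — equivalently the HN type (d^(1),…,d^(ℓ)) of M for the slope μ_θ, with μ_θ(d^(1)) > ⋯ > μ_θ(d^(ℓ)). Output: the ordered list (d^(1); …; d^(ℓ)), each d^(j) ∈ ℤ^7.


Interval decomposition of M: I[1,1], I[1,7], I[4,5], I[5,5]^2.
HN type (ℓ=5): μ^(1)=19; μ^(2)=15; μ^(3)=1; μ^(4)=-1/3; μ^(5)=-17

((1, 0, 0, 0, 0, 0, 0); (0, 0, 0, 0, 0, 0, 1); (0, 0, 0, 1, 1, 0, 0); (1, 1, 1, 1, 1, 1, 0); (0, 0, 0, 0, 2, 0, 0))


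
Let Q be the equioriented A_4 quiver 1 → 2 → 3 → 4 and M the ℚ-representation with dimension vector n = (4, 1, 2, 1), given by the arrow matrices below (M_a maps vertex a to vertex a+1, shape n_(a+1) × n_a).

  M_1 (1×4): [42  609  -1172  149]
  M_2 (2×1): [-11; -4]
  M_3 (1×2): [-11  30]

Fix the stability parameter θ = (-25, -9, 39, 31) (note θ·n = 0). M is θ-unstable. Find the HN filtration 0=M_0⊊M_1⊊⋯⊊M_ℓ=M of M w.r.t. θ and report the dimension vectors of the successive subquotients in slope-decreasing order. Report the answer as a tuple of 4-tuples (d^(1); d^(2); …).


Interval decomposition of M: I[1,1]^3, I[1,4], I[3,3].
HN type (ℓ=4): μ^(1)=39; μ^(2)=35; μ^(3)=-9; μ^(4)=-25

((0, 0, 1, 0); (0, 0, 1, 1); (0, 1, 0, 0); (4, 0, 0, 0))


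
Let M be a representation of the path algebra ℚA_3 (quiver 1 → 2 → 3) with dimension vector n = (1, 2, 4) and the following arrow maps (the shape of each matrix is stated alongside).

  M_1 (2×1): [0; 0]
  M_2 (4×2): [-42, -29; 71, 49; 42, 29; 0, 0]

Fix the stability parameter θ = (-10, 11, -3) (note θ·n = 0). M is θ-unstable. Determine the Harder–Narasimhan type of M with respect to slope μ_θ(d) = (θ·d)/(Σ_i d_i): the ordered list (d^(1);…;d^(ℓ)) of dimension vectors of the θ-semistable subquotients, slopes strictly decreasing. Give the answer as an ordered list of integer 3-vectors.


Interval decomposition of M: I[1,1], I[2,3]^2, I[3,3]^2.
HN type (ℓ=3): μ^(1)=4; μ^(2)=-3; μ^(3)=-10

((0, 2, 2); (0, 0, 2); (1, 0, 0))


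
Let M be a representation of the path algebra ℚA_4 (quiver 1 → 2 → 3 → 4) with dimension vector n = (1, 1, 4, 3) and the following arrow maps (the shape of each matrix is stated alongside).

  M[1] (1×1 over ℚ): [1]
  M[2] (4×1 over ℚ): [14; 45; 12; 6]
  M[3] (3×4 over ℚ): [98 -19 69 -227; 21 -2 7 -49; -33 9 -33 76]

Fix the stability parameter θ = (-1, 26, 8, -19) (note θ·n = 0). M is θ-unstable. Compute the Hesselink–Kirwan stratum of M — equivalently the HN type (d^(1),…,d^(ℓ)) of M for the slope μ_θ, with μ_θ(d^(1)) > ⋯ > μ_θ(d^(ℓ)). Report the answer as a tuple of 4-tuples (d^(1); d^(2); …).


Via rank(M_{q-1}∘⋯∘M_p): M ≅ I[1,4], I[3,3], I[3,4]^2.
μ_θ-semistable layers: μ^(1)=8; μ^(2)=5; μ^(3)=-1; μ^(4)=-11/2

((0, 0, 1, 0); (0, 1, 1, 1); (1, 0, 0, 0); (0, 0, 2, 2))


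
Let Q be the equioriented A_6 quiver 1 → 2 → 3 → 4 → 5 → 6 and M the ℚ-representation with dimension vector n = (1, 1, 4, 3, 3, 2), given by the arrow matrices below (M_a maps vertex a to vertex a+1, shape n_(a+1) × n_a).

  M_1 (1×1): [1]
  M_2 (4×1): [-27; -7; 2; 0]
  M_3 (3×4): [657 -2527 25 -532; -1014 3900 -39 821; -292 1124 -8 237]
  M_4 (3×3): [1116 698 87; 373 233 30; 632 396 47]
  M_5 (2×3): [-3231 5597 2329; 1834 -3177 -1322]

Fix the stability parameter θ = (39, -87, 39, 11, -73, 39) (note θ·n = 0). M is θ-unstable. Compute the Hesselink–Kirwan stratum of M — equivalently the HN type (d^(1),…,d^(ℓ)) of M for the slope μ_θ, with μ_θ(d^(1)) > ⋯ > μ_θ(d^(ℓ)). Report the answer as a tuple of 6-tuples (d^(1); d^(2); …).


Via rank(M_{q-1}∘⋯∘M_p): M ≅ I[1,3], I[3,5], I[3,6]^2.
μ_θ-semistable layers: μ^(1)=39; μ^(2)=-23/3; μ^(3)=-24

((0, 0, 1, 0, 0, 2); (0, 0, 3, 3, 3, 0); (1, 1, 0, 0, 0, 0))


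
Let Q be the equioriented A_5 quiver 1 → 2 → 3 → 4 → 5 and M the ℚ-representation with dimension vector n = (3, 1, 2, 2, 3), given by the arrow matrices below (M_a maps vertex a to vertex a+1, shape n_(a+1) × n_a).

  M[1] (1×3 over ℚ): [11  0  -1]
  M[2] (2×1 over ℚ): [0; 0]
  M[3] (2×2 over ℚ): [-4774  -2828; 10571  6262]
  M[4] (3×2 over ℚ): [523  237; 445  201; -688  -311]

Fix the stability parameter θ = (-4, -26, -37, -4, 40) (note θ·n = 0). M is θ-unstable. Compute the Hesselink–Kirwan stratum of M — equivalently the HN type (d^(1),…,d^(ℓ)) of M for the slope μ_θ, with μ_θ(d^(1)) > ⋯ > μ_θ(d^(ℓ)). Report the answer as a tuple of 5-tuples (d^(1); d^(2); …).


Interval decomposition of M: I[1,1]^2, I[1,2], I[3,3], I[3,5], I[4,5], I[5,5].
HN type (ℓ=4): μ^(1)=40; μ^(2)=-4; μ^(3)=-15; μ^(4)=-37

((0, 0, 0, 0, 3); (2, 0, 0, 2, 0); (1, 1, 0, 0, 0); (0, 0, 2, 0, 0))


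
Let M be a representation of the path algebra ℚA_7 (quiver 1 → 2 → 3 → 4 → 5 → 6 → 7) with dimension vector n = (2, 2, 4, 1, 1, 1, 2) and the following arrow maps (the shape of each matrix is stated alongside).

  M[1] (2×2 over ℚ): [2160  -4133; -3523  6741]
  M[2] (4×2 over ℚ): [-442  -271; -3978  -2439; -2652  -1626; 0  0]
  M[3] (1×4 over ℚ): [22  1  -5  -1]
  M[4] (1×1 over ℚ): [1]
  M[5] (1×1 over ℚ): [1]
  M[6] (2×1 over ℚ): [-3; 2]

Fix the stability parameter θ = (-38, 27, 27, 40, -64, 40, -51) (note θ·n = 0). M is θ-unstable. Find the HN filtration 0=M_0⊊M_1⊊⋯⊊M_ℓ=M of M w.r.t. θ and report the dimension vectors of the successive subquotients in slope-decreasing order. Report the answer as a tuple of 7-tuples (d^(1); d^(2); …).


Barcode: M ≅ I[1,2], I[1,7], I[3,3]^3, I[7,7]. HN layers by μ_θ (4 steps, strictly decreasing):
  μ^(1)=27; μ^(2)=19/6; μ^(3)=-38; μ^(4)=-51

((0, 1, 3, 0, 0, 0, 0); (0, 1, 1, 1, 1, 1, 1); (2, 0, 0, 0, 0, 0, 0); (0, 0, 0, 0, 0, 0, 1))


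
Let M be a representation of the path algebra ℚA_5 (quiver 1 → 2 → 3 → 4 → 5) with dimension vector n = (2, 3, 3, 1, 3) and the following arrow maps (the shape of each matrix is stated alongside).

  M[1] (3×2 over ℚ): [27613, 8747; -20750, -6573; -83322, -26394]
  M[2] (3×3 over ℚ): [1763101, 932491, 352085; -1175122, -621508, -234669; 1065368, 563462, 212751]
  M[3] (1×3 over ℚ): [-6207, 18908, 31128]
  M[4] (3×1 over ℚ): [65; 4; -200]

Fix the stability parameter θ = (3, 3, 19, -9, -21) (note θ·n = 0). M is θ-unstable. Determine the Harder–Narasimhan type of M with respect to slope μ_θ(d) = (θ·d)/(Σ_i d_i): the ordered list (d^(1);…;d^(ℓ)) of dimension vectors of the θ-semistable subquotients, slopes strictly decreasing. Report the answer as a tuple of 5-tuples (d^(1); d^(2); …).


Via rank(M_{q-1}∘⋯∘M_p): M ≅ I[1,2], I[1,5], I[2,3], I[3,3], I[5,5]^2.
μ_θ-semistable layers: μ^(1)=19; μ^(2)=3; μ^(3)=-1; μ^(4)=-21

((0, 0, 2, 0, 0); (1, 2, 0, 0, 0); (1, 1, 1, 1, 1); (0, 0, 0, 0, 2))


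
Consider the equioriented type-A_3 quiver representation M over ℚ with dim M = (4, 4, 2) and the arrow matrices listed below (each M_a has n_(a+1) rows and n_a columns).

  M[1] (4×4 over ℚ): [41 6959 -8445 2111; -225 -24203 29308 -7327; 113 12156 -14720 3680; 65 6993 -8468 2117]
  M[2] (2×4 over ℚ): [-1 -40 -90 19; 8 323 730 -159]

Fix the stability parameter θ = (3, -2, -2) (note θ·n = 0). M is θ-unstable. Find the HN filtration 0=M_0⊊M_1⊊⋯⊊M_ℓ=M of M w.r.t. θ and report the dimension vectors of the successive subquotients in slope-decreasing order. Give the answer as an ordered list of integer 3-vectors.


Via rank(M_{q-1}∘⋯∘M_p): M ≅ I[1,1], I[1,2]^2, I[1,3], I[2,3].
μ_θ-semistable layers: μ^(1)=3; μ^(2)=1/2; μ^(3)=-1/3; μ^(4)=-2

((1, 0, 0); (2, 2, 0); (1, 1, 1); (0, 1, 1))


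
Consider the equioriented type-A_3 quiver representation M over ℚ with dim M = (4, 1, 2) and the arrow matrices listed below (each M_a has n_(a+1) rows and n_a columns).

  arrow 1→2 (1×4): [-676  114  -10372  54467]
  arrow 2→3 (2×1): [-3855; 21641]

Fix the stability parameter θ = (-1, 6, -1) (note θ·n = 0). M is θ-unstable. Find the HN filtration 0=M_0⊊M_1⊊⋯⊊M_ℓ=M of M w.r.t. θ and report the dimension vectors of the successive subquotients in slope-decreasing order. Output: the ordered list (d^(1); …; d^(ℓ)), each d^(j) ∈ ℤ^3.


Barcode: M ≅ I[1,1]^3, I[1,3], I[3,3]. HN layers by μ_θ (2 steps, strictly decreasing):
  μ^(1)=5/2; μ^(2)=-1

((0, 1, 1); (4, 0, 1))


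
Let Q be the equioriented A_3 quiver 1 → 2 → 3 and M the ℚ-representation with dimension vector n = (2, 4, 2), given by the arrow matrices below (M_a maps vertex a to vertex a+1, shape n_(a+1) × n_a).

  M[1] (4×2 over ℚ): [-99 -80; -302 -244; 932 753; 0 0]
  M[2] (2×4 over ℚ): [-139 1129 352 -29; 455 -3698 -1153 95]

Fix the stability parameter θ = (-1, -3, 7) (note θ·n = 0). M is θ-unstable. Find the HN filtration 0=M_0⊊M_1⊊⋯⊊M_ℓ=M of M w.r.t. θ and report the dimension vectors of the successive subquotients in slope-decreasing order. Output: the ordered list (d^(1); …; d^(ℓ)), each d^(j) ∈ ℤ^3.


Barcode: M ≅ I[1,3]^2, I[2,2]^2. HN layers by μ_θ (3 steps, strictly decreasing):
  μ^(1)=7; μ^(2)=-2; μ^(3)=-3

((0, 0, 2); (2, 2, 0); (0, 2, 0))


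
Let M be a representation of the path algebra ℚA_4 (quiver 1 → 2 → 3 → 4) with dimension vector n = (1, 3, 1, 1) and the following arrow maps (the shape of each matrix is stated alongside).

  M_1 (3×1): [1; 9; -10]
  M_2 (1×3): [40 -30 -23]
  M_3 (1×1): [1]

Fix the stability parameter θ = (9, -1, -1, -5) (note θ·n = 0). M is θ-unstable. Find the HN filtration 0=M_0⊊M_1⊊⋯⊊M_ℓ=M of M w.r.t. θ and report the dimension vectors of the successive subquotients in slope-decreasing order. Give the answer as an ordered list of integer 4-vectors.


Interval decomposition of M: I[1,2], I[2,2], I[2,4].
HN type (ℓ=3): μ^(1)=4; μ^(2)=-1; μ^(3)=-7/3

((1, 1, 0, 0); (0, 1, 0, 0); (0, 1, 1, 1))


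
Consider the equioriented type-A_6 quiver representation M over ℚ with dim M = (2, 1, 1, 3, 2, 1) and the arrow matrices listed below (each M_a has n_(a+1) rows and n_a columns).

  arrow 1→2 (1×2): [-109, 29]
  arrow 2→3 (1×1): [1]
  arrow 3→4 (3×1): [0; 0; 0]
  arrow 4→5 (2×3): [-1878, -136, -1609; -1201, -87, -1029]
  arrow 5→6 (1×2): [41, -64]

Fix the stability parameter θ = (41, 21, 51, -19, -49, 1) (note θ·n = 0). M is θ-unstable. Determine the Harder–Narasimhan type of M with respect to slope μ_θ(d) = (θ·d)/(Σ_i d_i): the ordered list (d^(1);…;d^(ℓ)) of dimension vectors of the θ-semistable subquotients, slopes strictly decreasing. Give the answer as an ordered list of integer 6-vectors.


Interval decomposition of M: I[1,1], I[1,3], I[4,4], I[4,5], I[4,6].
HN type (ℓ=6): μ^(1)=51; μ^(2)=41; μ^(3)=31; μ^(4)=1; μ^(5)=-19; μ^(6)=-34

((0, 0, 1, 0, 0, 0); (1, 0, 0, 0, 0, 0); (1, 1, 0, 0, 0, 0); (0, 0, 0, 0, 0, 1); (0, 0, 0, 1, 0, 0); (0, 0, 0, 2, 2, 0))


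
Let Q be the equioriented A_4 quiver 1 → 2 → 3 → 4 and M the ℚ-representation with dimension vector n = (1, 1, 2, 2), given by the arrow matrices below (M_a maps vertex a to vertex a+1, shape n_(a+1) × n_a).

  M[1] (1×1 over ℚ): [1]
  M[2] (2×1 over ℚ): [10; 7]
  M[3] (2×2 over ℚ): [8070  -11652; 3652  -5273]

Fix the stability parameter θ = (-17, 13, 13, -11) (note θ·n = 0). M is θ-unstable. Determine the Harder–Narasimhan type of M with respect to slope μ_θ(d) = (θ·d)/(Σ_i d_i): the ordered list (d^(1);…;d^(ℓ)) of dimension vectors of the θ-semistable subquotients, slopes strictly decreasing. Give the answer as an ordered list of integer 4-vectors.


Interval decomposition of M: I[1,4], I[3,4].
HN type (ℓ=3): μ^(1)=5; μ^(2)=1; μ^(3)=-17

((0, 1, 1, 1); (0, 0, 1, 1); (1, 0, 0, 0))


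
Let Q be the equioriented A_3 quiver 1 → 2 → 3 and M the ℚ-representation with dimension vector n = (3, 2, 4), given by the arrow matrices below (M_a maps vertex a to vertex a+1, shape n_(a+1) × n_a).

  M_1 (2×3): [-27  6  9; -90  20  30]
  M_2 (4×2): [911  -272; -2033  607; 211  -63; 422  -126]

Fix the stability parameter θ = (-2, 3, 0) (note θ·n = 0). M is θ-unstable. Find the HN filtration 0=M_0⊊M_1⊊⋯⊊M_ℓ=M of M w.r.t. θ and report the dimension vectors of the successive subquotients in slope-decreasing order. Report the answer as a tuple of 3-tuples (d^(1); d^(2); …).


Interval decomposition of M: I[1,1]^2, I[1,3], I[2,3], I[3,3]^2.
HN type (ℓ=3): μ^(1)=3/2; μ^(2)=0; μ^(3)=-2

((0, 2, 2); (0, 0, 2); (3, 0, 0))


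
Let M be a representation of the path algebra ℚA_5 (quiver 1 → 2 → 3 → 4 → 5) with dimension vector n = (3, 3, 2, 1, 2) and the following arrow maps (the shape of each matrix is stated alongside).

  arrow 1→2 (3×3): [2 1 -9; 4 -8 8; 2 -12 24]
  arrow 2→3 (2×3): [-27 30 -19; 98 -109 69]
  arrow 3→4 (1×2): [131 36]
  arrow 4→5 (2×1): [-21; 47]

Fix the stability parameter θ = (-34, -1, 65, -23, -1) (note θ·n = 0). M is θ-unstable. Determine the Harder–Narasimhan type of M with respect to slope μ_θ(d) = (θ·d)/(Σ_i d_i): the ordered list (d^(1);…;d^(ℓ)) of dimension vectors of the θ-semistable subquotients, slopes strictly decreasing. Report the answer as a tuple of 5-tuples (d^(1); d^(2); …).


Interval decomposition of M: I[1,2], I[1,3], I[1,5], I[5,5].
HN type (ℓ=4): μ^(1)=65; μ^(2)=41/3; μ^(3)=-1; μ^(4)=-34

((0, 0, 1, 0, 0); (0, 0, 1, 1, 1); (0, 3, 0, 0, 1); (3, 0, 0, 0, 0))


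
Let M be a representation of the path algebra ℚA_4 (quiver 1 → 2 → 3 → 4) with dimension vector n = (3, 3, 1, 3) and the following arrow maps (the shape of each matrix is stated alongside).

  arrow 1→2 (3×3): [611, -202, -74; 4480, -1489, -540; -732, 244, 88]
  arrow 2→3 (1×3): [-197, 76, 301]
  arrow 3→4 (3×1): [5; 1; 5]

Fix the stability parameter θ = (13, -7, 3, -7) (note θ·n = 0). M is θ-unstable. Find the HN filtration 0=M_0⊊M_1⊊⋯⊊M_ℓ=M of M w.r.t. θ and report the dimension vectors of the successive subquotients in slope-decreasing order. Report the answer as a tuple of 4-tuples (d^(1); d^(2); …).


Barcode: M ≅ I[1,1], I[1,2], I[1,4], I[2,2], I[4,4]^2. HN layers by μ_θ (4 steps, strictly decreasing):
  μ^(1)=13; μ^(2)=3; μ^(3)=1/2; μ^(4)=-7

((1, 0, 0, 0); (1, 1, 0, 0); (1, 1, 1, 1); (0, 1, 0, 2))


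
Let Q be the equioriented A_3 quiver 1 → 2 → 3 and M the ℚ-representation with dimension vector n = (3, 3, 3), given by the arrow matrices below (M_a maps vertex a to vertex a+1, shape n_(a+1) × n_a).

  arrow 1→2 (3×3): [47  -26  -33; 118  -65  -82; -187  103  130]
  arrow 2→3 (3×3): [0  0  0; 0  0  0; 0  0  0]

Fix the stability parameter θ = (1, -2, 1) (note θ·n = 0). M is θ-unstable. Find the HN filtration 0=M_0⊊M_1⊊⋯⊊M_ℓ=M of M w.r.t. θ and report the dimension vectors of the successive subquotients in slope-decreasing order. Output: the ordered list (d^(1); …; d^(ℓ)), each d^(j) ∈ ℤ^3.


Interval decomposition of M: I[1,2]^3, I[3,3]^3.
HN type (ℓ=2): μ^(1)=1; μ^(2)=-1/2

((0, 0, 3); (3, 3, 0))


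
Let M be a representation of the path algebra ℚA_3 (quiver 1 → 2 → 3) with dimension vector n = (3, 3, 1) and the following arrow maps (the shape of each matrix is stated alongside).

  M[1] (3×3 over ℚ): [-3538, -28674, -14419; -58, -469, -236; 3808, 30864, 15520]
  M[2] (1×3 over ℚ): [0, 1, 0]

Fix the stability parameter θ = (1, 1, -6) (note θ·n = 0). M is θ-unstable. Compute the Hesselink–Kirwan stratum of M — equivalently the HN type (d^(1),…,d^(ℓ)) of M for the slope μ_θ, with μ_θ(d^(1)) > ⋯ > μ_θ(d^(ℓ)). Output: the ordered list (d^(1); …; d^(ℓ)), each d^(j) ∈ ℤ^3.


Barcode: M ≅ I[1,1], I[1,2], I[1,3], I[2,2]. HN layers by μ_θ (2 steps, strictly decreasing):
  μ^(1)=1; μ^(2)=-4/3

((2, 2, 0); (1, 1, 1))
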